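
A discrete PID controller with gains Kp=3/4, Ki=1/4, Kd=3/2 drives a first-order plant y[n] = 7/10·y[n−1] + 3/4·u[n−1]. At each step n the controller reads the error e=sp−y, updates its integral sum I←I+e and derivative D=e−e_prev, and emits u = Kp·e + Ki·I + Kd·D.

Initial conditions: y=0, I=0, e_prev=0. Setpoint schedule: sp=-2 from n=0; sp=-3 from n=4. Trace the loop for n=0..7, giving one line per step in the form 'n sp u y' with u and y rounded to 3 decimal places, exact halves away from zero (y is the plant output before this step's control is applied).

0 -2 -5.000 0.000
1 -2 6.875 -3.750
2 -2 -14.016 2.531
3 -2 22.451 -8.740
4 -3 -43.921 10.720
5 -3 73.732 -25.437
6 -3 -132.219 37.493
7 -3 228.084 -72.919

(exact arithmetic carried between steps; '≈' marks a value shown rounded to 6 d.p. or computed from one; I and e_prev carry over from the previous line; the table rounds u and y to 3 d.p., halves away from zero)
n=0: y=0, sp=-2, e=sp−y=-2; I=-2, D=e−e_prev=-2; u=3/4·(-2)+1/4·(-2)+3/2·(-2)=-5; next y=7/10·0+3/4·(-5)=-3.75
n=1: y=-3.75, sp=-2, e=sp−y=1.75; I=-0.25, D=e−e_prev=3.75; u=3/4·1.75+1/4·(-0.25)+3/2·3.75=6.875; next y=7/10·(-3.75)+3/4·6.875=2.53125
n=2: y=2.53125, sp=-2, e=sp−y=-4.53125; I=-4.78125, D=e−e_prev=-6.28125; u=3/4·(-4.53125)+1/4·(-4.78125)+3/2·(-6.28125)=-14.015625; next y=7/10·2.53125+3/4·(-14.015625)≈-8.739844
n=3: y≈-8.739844, sp=-2, e=sp−y≈6.739844; I≈1.958594, D=e−e_prev≈11.271094; u=3/4·6.739844+1/4·1.958594+3/2·11.271094≈22.451172; next y=7/10·(-8.739844)+3/4·22.451172≈10.720488
n=4: y≈10.720488, sp=-3, e=sp−y≈-13.720488; I≈-11.761895, D=e−e_prev≈-20.460332; u=3/4·(-13.720488)+1/4·(-11.761895)+3/2·(-20.460332)≈-43.921338; next y=7/10·10.720488+3/4·(-43.921338)≈-25.436662
n=5: y≈-25.436662, sp=-3, e=sp−y≈22.436662; I≈10.674767, D=e−e_prev≈36.157150; u=3/4·22.436662+1/4·10.674767+3/2·36.157150≈73.731913; next y=7/10·(-25.436662)+3/4·73.731913≈37.493271
n=6: y≈37.493271, sp=-3, e=sp−y≈-40.493271; I≈-29.818504, D=e−e_prev≈-62.929933; u=3/4·(-40.493271)+1/4·(-29.818504)+3/2·(-62.929933)≈-132.219479; next y=7/10·37.493271+3/4·(-132.219479)≈-72.919320
n=7: y≈-72.919320, sp=-3, e=sp−y≈69.919320; I≈40.100815, D=e−e_prev≈110.412591; u=3/4·69.919320+1/4·40.100815+3/2·110.412591≈228.083580; next y=7/10·(-72.919320)+3/4·228.083580≈120.019161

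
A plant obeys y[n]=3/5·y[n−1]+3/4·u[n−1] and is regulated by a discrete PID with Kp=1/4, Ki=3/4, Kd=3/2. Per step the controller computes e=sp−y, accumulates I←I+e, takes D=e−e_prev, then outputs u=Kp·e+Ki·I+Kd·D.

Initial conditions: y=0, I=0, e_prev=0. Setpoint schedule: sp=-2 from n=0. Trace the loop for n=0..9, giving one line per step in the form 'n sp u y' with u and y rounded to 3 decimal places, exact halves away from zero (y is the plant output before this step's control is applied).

0 -2 -5.000 0.000
1 -2 5.875 -3.750
2 -2 -13.203 2.156
3 -2 19.451 -8.609
4 -2 -36.819 9.423
5 -2 60.120 -21.960
6 -2 -106.671 31.914
7 -2 180.627 -60.855
8 -2 -313.916 98.958
9 -2 537.634 -176.062

(exact arithmetic carried between steps; '≈' marks a value shown rounded to 6 d.p. or computed from one; I and e_prev carry over from the previous line; the table rounds u and y to 3 d.p., halves away from zero)
n=0: y=0, sp=-2, e=sp−y=-2; I=-2, D=e−e_prev=-2; u=1/4·(-2)+3/4·(-2)+3/2·(-2)=-5; next y=3/5·0+3/4·(-5)=-3.75
n=1: y=-3.75, sp=-2, e=sp−y=1.75; I=-0.25, D=e−e_prev=3.75; u=1/4·1.75+3/4·(-0.25)+3/2·3.75=5.875; next y=3/5·(-3.75)+3/4·5.875=2.15625
n=2: y=2.15625, sp=-2, e=sp−y=-4.15625; I=-4.40625, D=e−e_prev=-5.90625; u=1/4·(-4.15625)+3/4·(-4.40625)+3/2·(-5.90625)=-13.203125; next y=3/5·2.15625+3/4·(-13.203125)≈-8.608594
n=3: y≈-8.608594, sp=-2, e=sp−y≈6.608594; I≈2.202344, D=e−e_prev≈10.764844; u=1/4·6.608594+3/4·2.202344+3/2·10.764844≈19.451172; next y=3/5·(-8.608594)+3/4·19.451172≈9.423223
n=4: y≈9.423223, sp=-2, e=sp−y≈-11.423223; I≈-9.220879, D=e−e_prev≈-18.031816; u=1/4·(-11.423223)+3/4·(-9.220879)+3/2·(-18.031816)≈-36.819189; next y=3/5·9.423223+3/4·(-36.819189)≈-21.960458
n=5: y≈-21.960458, sp=-2, e=sp−y≈19.960458; I≈10.739580, D=e−e_prev≈31.383681; u=1/4·19.960458+3/4·10.739580+3/2·31.383681≈60.120321; next y=3/5·(-21.960458)+3/4·60.120321≈31.913966
n=6: y≈31.913966, sp=-2, e=sp−y≈-33.913966; I≈-23.174386, D=e−e_prev≈-53.874424; u=1/4·(-33.913966)+3/4·(-23.174386)+3/2·(-53.874424)≈-106.670917; next y=3/5·31.913966+3/4·(-106.670917)≈-60.854809
n=7: y≈-60.854809, sp=-2, e=sp−y≈58.854809; I≈35.680422, D=e−e_prev≈92.768774; u=1/4·58.854809+3/4·35.680422+3/2·92.768774≈180.627180; next y=3/5·(-60.854809)+3/4·180.627180≈98.957500
n=8: y≈98.957500, sp=-2, e=sp−y≈-100.957500; I≈-65.277078, D=e−e_prev≈-159.812309; u=1/4·(-100.957500)+3/4·(-65.277078)+3/2·(-159.812309)≈-313.915646; next y=3/5·98.957500+3/4·(-313.915646)≈-176.062235
n=9: y≈-176.062235, sp=-2, e=sp−y≈174.062235; I≈108.785157, D=e−e_prev≈275.019735; u=1/4·174.062235+3/4·108.785157+3/2·275.019735≈537.634028; next y=3/5·(-176.062235)+3/4·537.634028≈297.588181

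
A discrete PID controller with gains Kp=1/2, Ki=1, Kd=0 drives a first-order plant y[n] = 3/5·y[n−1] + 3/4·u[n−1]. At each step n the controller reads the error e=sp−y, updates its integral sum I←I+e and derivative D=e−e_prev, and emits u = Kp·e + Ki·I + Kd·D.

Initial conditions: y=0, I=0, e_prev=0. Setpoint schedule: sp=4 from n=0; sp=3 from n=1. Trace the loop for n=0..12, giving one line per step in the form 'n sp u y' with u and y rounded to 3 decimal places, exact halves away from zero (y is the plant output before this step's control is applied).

0 4 6.000 0.000
1 3 1.750 4.500
2 3 0.981 4.013
3 3 1.272 3.143
4 3 1.584 2.840
5 3 1.666 2.892
6 3 1.635 2.985
7 3 1.602 3.017
8 3 1.593 3.012
9 3 1.596 3.002
10 3 1.600 2.998
11 3 1.601 2.999
12 3 1.600 3.000

(exact arithmetic carried between steps; '≈' marks a value shown rounded to 6 d.p. or computed from one; I and e_prev carry over from the previous line; the table rounds u and y to 3 d.p., halves away from zero)
n=0: y=0, sp=4, e=sp−y=4; I=4, D=e−e_prev=4; u=1/2·4+1·4+0·4=6; next y=3/5·0+3/4·6=4.5
n=1: y=4.5, sp=3, e=sp−y=-1.5; I=2.5, D=e−e_prev=-5.5; u=1/2·(-1.5)+1·2.5+0·(-5.5)=1.75; next y=3/5·4.5+3/4·1.75=4.0125
n=2: y=4.0125, sp=3, e=sp−y=-1.0125; I=1.4875, D=e−e_prev=0.4875; u=1/2·(-1.0125)+1·1.4875+0·0.4875=0.98125; next y=3/5·4.0125+3/4·0.98125≈3.143438
n=3: y≈3.143438, sp=3, e=sp−y≈-0.143438; I≈1.344063, D=e−e_prev≈0.869063; u=1/2·(-0.143438)+1·1.344063+0·0.869063≈1.272344; next y=3/5·3.143438+3/4·1.272344≈2.840320
n=4: y≈2.840320, sp=3, e=sp−y≈0.159680; I≈1.503742, D=e−e_prev≈0.303117; u=1/2·0.159680+1·1.503742+0·0.303117≈1.583582; next y=3/5·2.840320+3/4·1.583582≈2.891879
n=5: y≈2.891879, sp=3, e=sp−y≈0.108121; I≈1.611863, D=e−e_prev≈-0.051558; u=1/2·0.108121+1·1.611863+0·(-0.051558)≈1.665924; next y=3/5·2.891879+3/4·1.665924≈2.984570
n=6: y≈2.984570, sp=3, e=sp−y≈0.015430; I≈1.627293, D=e−e_prev≈-0.092692; u=1/2·0.015430+1·1.627293+0·(-0.092692)≈1.635008; next y=3/5·2.984570+3/4·1.635008≈3.016998
n=7: y≈3.016998, sp=3, e=sp−y≈-0.016998; I≈1.610295, D=e−e_prev≈-0.032428; u=1/2·(-0.016998)+1·1.610295+0·(-0.032428)≈1.601796; next y=3/5·3.016998+3/4·1.601796≈3.011546
n=8: y≈3.011546, sp=3, e=sp−y≈-0.011546; I≈1.598749, D=e−e_prev≈0.005452; u=1/2·(-0.011546)+1·1.598749+0·0.005452≈1.592976; next y=3/5·3.011546+3/4·1.592976≈3.001660
n=9: y≈3.001660, sp=3, e=sp−y≈-0.001660; I≈1.597089, D=e−e_prev≈0.009886; u=1/2·(-0.001660)+1·1.597089+0·0.009886≈1.596260; next y=3/5·3.001660+3/4·1.596260≈2.998191
n=10: y≈2.998191, sp=3, e=sp−y≈0.001809; I≈1.598899, D=e−e_prev≈0.003469; u=1/2·0.001809+1·1.598899+0·0.003469≈1.599804; next y=3/5·2.998191+3/4·1.599804≈2.998767
n=11: y≈2.998767, sp=3, e=sp−y≈0.001233; I≈1.600132, D=e−e_prev≈-0.000577; u=1/2·0.001233+1·1.600132+0·(-0.000577)≈1.600748; next y=3/5·2.998767+3/4·1.600748≈2.999821
n=12: y≈2.999821, sp=3, e=sp−y≈0.000179; I≈1.600310, D=e−e_prev≈-0.001054; u=1/2·0.000179+1·1.600310+0·(-0.001054)≈1.600400; next y=3/5·2.999821+3/4·1.600400≈3.000193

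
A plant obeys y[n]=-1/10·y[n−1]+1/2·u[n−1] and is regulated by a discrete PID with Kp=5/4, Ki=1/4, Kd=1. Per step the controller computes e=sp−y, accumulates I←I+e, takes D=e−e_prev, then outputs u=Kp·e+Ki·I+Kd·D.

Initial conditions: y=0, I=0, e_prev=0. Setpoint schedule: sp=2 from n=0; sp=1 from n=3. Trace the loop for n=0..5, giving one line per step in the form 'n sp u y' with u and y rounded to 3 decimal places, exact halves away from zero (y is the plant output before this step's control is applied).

(exact arithmetic carried between steps; '≈' marks a value shown rounded to 6 d.p. or computed from one; I and e_prev carry over from the previous line; the table rounds u and y to 3 d.p., halves away from zero)
n=0: y=0, sp=2, e=sp−y=2; I=2, D=e−e_prev=2; u=5/4·2+1/4·2+1·2=5; next y=-1/10·0+1/2·5=2.5
n=1: y=2.5, sp=2, e=sp−y=-0.5; I=1.5, D=e−e_prev=-2.5; u=5/4·(-0.5)+1/4·1.5+1·(-2.5)=-2.75; next y=-1/10·2.5+1/2·(-2.75)=-1.625
n=2: y=-1.625, sp=2, e=sp−y=3.625; I=5.125, D=e−e_prev=4.125; u=5/4·3.625+1/4·5.125+1·4.125=9.9375; next y=-1/10·(-1.625)+1/2·9.9375=5.13125
n=3: y=5.13125, sp=1, e=sp−y=-4.13125; I=0.99375, D=e−e_prev=-7.75625; u=5/4·(-4.13125)+1/4·0.99375+1·(-7.75625)=-12.671875; next y=-1/10·5.13125+1/2·(-12.671875)≈-6.849063
n=4: y≈-6.849063, sp=1, e=sp−y≈7.849063; I≈8.842813, D=e−e_prev≈11.980313; u=5/4·7.849063+1/4·8.842813+1·11.980313≈24.002344; next y=-1/10·(-6.849063)+1/2·24.002344≈12.686078
n=5: y≈12.686078, sp=1, e=sp−y≈-11.686078; I≈-2.843266, D=e−e_prev≈-19.535141; u=5/4·(-11.686078)+1/4·(-2.843266)+1·(-19.535141)≈-34.853555; next y=-1/10·12.686078+1/2·(-34.853555)≈-18.695385

0 2 5.000 0.000
1 2 -2.750 2.500
2 2 9.938 -1.625
3 1 -12.672 5.131
4 1 24.002 -6.849
5 1 -34.854 12.686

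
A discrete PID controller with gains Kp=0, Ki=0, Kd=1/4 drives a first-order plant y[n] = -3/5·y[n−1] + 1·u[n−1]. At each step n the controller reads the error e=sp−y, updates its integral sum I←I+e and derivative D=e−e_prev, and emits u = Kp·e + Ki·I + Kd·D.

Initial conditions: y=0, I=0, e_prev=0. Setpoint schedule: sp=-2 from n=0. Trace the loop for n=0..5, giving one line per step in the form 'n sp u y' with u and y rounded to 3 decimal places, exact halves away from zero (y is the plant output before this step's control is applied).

(exact arithmetic carried between steps; '≈' marks a value shown rounded to 6 d.p. or computed from one; I and e_prev carry over from the previous line; the table rounds u and y to 3 d.p., halves away from zero)
n=0: y=0, sp=-2, e=sp−y=-2; I=-2, D=e−e_prev=-2; u=0·(-2)+0·(-2)+1/4·(-2)=-0.5; next y=-3/5·0+1·(-0.5)=-0.5
n=1: y=-0.5, sp=-2, e=sp−y=-1.5; I=-3.5, D=e−e_prev=0.5; u=0·(-1.5)+0·(-3.5)+1/4·0.5=0.125; next y=-3/5·(-0.5)+1·0.125=0.425
n=2: y=0.425, sp=-2, e=sp−y=-2.425; I=-5.925, D=e−e_prev=-0.925; u=0·(-2.425)+0·(-5.925)+1/4·(-0.925)=-0.23125; next y=-3/5·0.425+1·(-0.23125)=-0.48625
n=3: y=-0.48625, sp=-2, e=sp−y=-1.51375; I=-7.43875, D=e−e_prev=0.91125; u=0·(-1.51375)+0·(-7.43875)+1/4·0.91125≈0.227813; next y=-3/5·(-0.48625)+1·0.227813≈0.519563
n=4: y≈0.519563, sp=-2, e=sp−y≈-2.519563; I≈-9.958313, D=e−e_prev≈-1.005813; u=0·(-2.519563)+0·(-9.958313)+1/4·(-1.005813)≈-0.251453; next y=-3/5·0.519563+1·(-0.251453)≈-0.563191
n=5: y≈-0.563191, sp=-2, e=sp−y≈-1.436809; I≈-11.395122, D=e−e_prev≈1.082753; u=0·(-1.436809)+0·(-11.395122)+1/4·1.082753≈0.270688; next y=-3/5·(-0.563191)+1·0.270688≈0.608603

0 -2 -0.500 0.000
1 -2 0.125 -0.500
2 -2 -0.231 0.425
3 -2 0.228 -0.486
4 -2 -0.251 0.520
5 -2 0.271 -0.563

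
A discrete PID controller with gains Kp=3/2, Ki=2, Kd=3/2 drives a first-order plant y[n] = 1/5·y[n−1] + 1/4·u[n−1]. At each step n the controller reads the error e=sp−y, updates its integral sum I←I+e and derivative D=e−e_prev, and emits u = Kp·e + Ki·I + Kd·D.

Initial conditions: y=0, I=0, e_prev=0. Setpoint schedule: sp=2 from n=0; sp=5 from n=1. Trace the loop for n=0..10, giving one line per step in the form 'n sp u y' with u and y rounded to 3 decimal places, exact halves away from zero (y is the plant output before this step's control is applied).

(exact arithmetic carried between steps; '≈' marks a value shown rounded to 6 d.p. or computed from one; I and e_prev carry over from the previous line; the table rounds u and y to 3 d.p., halves away from zero)
n=0: y=0, sp=2, e=sp−y=2; I=2, D=e−e_prev=2; u=3/2·2+2·2+3/2·2=10; next y=1/5·0+1/4·10=2.5
n=1: y=2.5, sp=5, e=sp−y=2.5; I=4.5, D=e−e_prev=0.5; u=3/2·2.5+2·4.5+3/2·0.5=13.5; next y=1/5·2.5+1/4·13.5=3.875
n=2: y=3.875, sp=5, e=sp−y=1.125; I=5.625, D=e−e_prev=-1.375; u=3/2·1.125+2·5.625+3/2·(-1.375)=10.875; next y=1/5·3.875+1/4·10.875=3.49375
n=3: y=3.49375, sp=5, e=sp−y=1.50625; I=7.13125, D=e−e_prev=0.38125; u=3/2·1.50625+2·7.13125+3/2·0.38125=17.09375; next y=1/5·3.49375+1/4·17.09375≈4.972188
n=4: y≈4.972188, sp=5, e=sp−y≈0.027813; I≈7.159063, D=e−e_prev≈-1.478438; u=3/2·0.027813+2·7.159063+3/2·(-1.478438)≈12.142188; next y=1/5·4.972188+1/4·12.142188≈4.029984
n=5: y≈4.029984, sp=5, e=sp−y≈0.970016; I≈8.129078, D=e−e_prev≈0.942203; u=3/2·0.970016+2·8.129078+3/2·0.942203≈19.126484; next y=1/5·4.029984+1/4·19.126484≈5.587618
n=6: y≈5.587618, sp=5, e=sp−y≈-0.587618; I≈7.541460, D=e−e_prev≈-1.557634; u=3/2·(-0.587618)+2·7.541460+3/2·(-1.557634)≈11.865043; next y=1/5·5.587618+1/4·11.865043≈4.083784
n=7: y≈4.083784, sp=5, e=sp−y≈0.916216; I≈8.457676, D=e−e_prev≈1.503834; u=3/2·0.916216+2·8.457676+3/2·1.503834≈20.545426; next y=1/5·4.083784+1/4·20.545426≈5.953113
n=8: y≈5.953113, sp=5, e=sp−y≈-0.953113; I≈7.504563, D=e−e_prev≈-1.869329; u=3/2·(-0.953113)+2·7.504563+3/2·(-1.869329)≈10.775462; next y=1/5·5.953113+1/4·10.775462≈3.884488
n=9: y≈3.884488, sp=5, e=sp−y≈1.115512; I≈8.620074, D=e−e_prev≈2.068625; u=3/2·1.115512+2·8.620074+3/2·2.068625≈22.016354; next y=1/5·3.884488+1/4·22.016354≈6.280986
n=10: y≈6.280986, sp=5, e=sp−y≈-1.280986; I≈7.339088, D=e−e_prev≈-2.396498; u=3/2·(-1.280986)+2·7.339088+3/2·(-2.396498)≈9.161950; next y=1/5·6.280986+1/4·9.161950≈3.546685

0 2 10.000 0.000
1 5 13.500 2.500
2 5 10.875 3.875
3 5 17.094 3.494
4 5 12.142 4.972
5 5 19.126 4.030
6 5 11.865 5.588
7 5 20.545 4.084
8 5 10.775 5.953
9 5 22.016 3.884
10 5 9.162 6.281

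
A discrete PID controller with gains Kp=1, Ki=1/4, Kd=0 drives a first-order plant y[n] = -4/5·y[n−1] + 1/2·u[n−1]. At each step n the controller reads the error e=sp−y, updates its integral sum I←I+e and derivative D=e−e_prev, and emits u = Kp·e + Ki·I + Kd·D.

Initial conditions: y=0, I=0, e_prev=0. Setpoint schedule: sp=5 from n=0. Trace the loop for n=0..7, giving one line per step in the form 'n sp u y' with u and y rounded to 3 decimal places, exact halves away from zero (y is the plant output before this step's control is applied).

(exact arithmetic carried between steps; '≈' marks a value shown rounded to 6 d.p. or computed from one; I and e_prev carry over from the previous line; the table rounds u and y to 3 d.p., halves away from zero)
n=0: y=0, sp=5, e=sp−y=5; I=5, D=e−e_prev=5; u=1·5+1/4·5+0·5=6.25; next y=-4/5·0+1/2·6.25=3.125
n=1: y=3.125, sp=5, e=sp−y=1.875; I=6.875, D=e−e_prev=-3.125; u=1·1.875+1/4·6.875+0·(-3.125)=3.59375; next y=-4/5·3.125+1/2·3.59375=-0.703125
n=2: y=-0.703125, sp=5, e=sp−y=5.703125; I=12.578125, D=e−e_prev=3.828125; u=1·5.703125+1/4·12.578125+0·3.828125≈8.847656; next y=-4/5·(-0.703125)+1/2·8.847656≈4.986328
n=3: y≈4.986328, sp=5, e=sp−y≈0.013672; I≈12.591797, D=e−e_prev≈-5.689453; u=1·0.013672+1/4·12.591797+0·(-5.689453)≈3.161621; next y=-4/5·4.986328+1/2·3.161621≈-2.408252
n=4: y≈-2.408252, sp=5, e=sp−y≈7.408252; I≈20.000049, D=e−e_prev≈7.394580; u=1·7.408252+1/4·20.000049+0·7.394580≈12.408264; next y=-4/5·(-2.408252)+1/2·12.408264≈8.130734
n=5: y≈8.130734, sp=5, e=sp−y≈-3.130734; I≈16.869315, D=e−e_prev≈-10.538986; u=1·(-3.130734)+1/4·16.869315+0·(-10.538986)≈1.086595; next y=-4/5·8.130734+1/2·1.086595≈-5.961289
n=6: y≈-5.961289, sp=5, e=sp−y≈10.961289; I≈27.830605, D=e−e_prev≈14.092023; u=1·10.961289+1/4·27.830605+0·14.092023≈17.918940; next y=-4/5·(-5.961289)+1/2·17.918940≈13.728502
n=7: y≈13.728502, sp=5, e=sp−y≈-8.728502; I≈19.102103, D=e−e_prev≈-19.689791; u=1·(-8.728502)+1/4·19.102103+0·(-19.689791)≈-3.952976; next y=-4/5·13.728502+1/2·(-3.952976)≈-12.959289

0 5 6.250 0.000
1 5 3.594 3.125
2 5 8.848 -0.703
3 5 3.162 4.986
4 5 12.408 -2.408
5 5 1.087 8.131
6 5 17.919 -5.961
7 5 -3.953 13.729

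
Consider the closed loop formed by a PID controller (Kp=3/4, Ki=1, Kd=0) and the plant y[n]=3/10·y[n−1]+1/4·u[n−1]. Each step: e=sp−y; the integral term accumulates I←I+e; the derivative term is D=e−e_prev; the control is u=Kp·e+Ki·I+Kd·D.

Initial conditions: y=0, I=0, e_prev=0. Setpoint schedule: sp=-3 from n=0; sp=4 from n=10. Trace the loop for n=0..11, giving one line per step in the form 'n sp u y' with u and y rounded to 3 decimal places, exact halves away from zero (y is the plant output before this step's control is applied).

(exact arithmetic carried between steps; '≈' marks a value shown rounded to 6 d.p. or computed from one; I and e_prev carry over from the previous line; the table rounds u and y to 3 d.p., halves away from zero)
n=0: y=0, sp=-3, e=sp−y=-3; I=-3, D=e−e_prev=-3; u=3/4·(-3)+1·(-3)+0·(-3)=-5.25; next y=3/10·0+1/4·(-5.25)=-1.3125
n=1: y=-1.3125, sp=-3, e=sp−y=-1.6875; I=-4.6875, D=e−e_prev=1.3125; u=3/4·(-1.6875)+1·(-4.6875)+0·1.3125=-5.953125; next y=3/10·(-1.3125)+1/4·(-5.953125)≈-1.882031
n=2: y≈-1.882031, sp=-3, e=sp−y≈-1.117969; I≈-5.805469, D=e−e_prev≈0.569531; u=3/4·(-1.117969)+1·(-5.805469)+0·0.569531≈-6.643945; next y=3/10·(-1.882031)+1/4·(-6.643945)≈-2.225596
n=3: y≈-2.225596, sp=-3, e=sp−y≈-0.774404; I≈-6.579873, D=e−e_prev≈0.343564; u=3/4·(-0.774404)+1·(-6.579873)+0·0.343564≈-7.160676; next y=3/10·(-2.225596)+1/4·(-7.160676)≈-2.457848
n=4: y≈-2.457848, sp=-3, e=sp−y≈-0.542152; I≈-7.122025, D=e−e_prev≈0.232252; u=3/4·(-0.542152)+1·(-7.122025)+0·0.232252≈-7.528639; next y=3/10·(-2.457848)+1/4·(-7.528639)≈-2.619514
n=5: y≈-2.619514, sp=-3, e=sp−y≈-0.380486; I≈-7.502511, D=e−e_prev≈0.161666; u=3/4·(-0.380486)+1·(-7.502511)+0·0.161666≈-7.787875; next y=3/10·(-2.619514)+1/4·(-7.787875)≈-2.732823
n=6: y≈-2.732823, sp=-3, e=sp−y≈-0.267177; I≈-7.769688, D=e−e_prev≈0.113309; u=3/4·(-0.267177)+1·(-7.769688)+0·0.113309≈-7.970071; next y=3/10·(-2.732823)+1/4·(-7.970071)≈-2.812365
n=7: y≈-2.812365, sp=-3, e=sp−y≈-0.187635; I≈-7.957323, D=e−e_prev≈0.079541; u=3/4·(-0.187635)+1·(-7.957323)+0·0.079541≈-8.098050; next y=3/10·(-2.812365)+1/4·(-8.098050)≈-2.868222
n=8: y≈-2.868222, sp=-3, e=sp−y≈-0.131778; I≈-8.089102, D=e−e_prev≈0.055857; u=3/4·(-0.131778)+1·(-8.089102)+0·0.055857≈-8.187935; next y=3/10·(-2.868222)+1/4·(-8.187935)≈-2.907450
n=9: y≈-2.907450, sp=-3, e=sp−y≈-0.092550; I≈-8.181651, D=e−e_prev≈0.039228; u=3/4·(-0.092550)+1·(-8.181651)+0·0.039228≈-8.251063; next y=3/10·(-2.907450)+1/4·(-8.251063)≈-2.935001
n=10: y≈-2.935001, sp=4, e=sp−y≈6.935001; I≈-1.246650, D=e−e_prev≈7.027551; u=3/4·6.935001+1·(-1.246650)+0·7.027551≈3.954600; next y=3/10·(-2.935001)+1/4·3.954600≈0.108150
n=11: y≈0.108150, sp=4, e=sp−y≈3.891850; I≈2.645200, D=e−e_prev≈-3.043151; u=3/4·3.891850+1·2.645200+0·(-3.043151)≈5.564088; next y=3/10·0.108150+1/4·5.564088≈1.423467

0 -3 -5.250 0.000
1 -3 -5.953 -1.313
2 -3 -6.644 -1.882
3 -3 -7.161 -2.226
4 -3 -7.529 -2.458
5 -3 -7.788 -2.620
6 -3 -7.970 -2.733
7 -3 -8.098 -2.812
8 -3 -8.188 -2.868
9 -3 -8.251 -2.907
10 4 3.955 -2.935
11 4 5.564 0.108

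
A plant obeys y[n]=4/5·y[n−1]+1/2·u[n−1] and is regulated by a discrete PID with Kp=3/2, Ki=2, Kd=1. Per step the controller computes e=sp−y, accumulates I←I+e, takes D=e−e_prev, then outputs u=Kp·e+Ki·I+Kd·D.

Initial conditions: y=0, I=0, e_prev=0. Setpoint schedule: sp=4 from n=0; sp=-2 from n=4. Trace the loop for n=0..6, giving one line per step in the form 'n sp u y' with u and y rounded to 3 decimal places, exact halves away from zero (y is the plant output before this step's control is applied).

0 4 18.000 0.000
1 4 -18.500 9.000
2 4 30.225 -2.050
3 4 -38.576 13.473
4 -2 29.923 -8.510
5 -2 -48.025 8.153
6 -2 63.726 -17.490

(exact arithmetic carried between steps; '≈' marks a value shown rounded to 6 d.p. or computed from one; I and e_prev carry over from the previous line; the table rounds u and y to 3 d.p., halves away from zero)
n=0: y=0, sp=4, e=sp−y=4; I=4, D=e−e_prev=4; u=3/2·4+2·4+1·4=18; next y=4/5·0+1/2·18=9
n=1: y=9, sp=4, e=sp−y=-5; I=-1, D=e−e_prev=-9; u=3/2·(-5)+2·(-1)+1·(-9)=-18.5; next y=4/5·9+1/2·(-18.5)=-2.05
n=2: y=-2.05, sp=4, e=sp−y=6.05; I=5.05, D=e−e_prev=11.05; u=3/2·6.05+2·5.05+1·11.05=30.225; next y=4/5·(-2.05)+1/2·30.225=13.4725
n=3: y=13.4725, sp=4, e=sp−y=-9.4725; I=-4.4225, D=e−e_prev=-15.5225; u=3/2·(-9.4725)+2·(-4.4225)+1·(-15.5225)=-38.57625; next y=4/5·13.4725+1/2·(-38.57625)=-8.510125
n=4: y=-8.510125, sp=-2, e=sp−y=6.510125; I=2.087625, D=e−e_prev=15.982625; u=3/2·6.510125+2·2.087625+1·15.982625≈29.923063; next y=4/5·(-8.510125)+1/2·29.923063≈8.153431
n=5: y≈8.153431, sp=-2, e=sp−y≈-10.153431; I≈-8.065806, D=e−e_prev≈-16.663556; u=3/2·(-10.153431)+2·(-8.065806)+1·(-16.663556)≈-48.025316; next y=4/5·8.153431+1/2·(-48.025316)≈-17.489913
n=6: y≈-17.489913, sp=-2, e=sp−y≈15.489913; I≈7.424107, D=e−e_prev≈25.643344; u=3/2·15.489913+2·7.424107+1·25.643344≈63.726426; next y=4/5·(-17.489913)+1/2·63.726426≈17.871283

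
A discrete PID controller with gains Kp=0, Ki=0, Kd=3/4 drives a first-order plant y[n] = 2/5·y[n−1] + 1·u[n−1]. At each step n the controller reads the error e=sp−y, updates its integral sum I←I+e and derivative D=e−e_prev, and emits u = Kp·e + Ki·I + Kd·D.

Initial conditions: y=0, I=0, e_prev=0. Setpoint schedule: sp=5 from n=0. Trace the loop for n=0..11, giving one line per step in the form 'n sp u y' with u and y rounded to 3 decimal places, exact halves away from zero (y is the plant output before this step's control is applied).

0 5 3.750 0.000
1 5 -2.813 3.750
2 5 3.797 -1.313
3 5 -3.438 3.272
4 5 4.051 -2.130
5 5 -3.997 3.199
6 5 4.437 -2.717
7 5 -4.550 3.350
8 5 4.920 -3.210
9 5 -5.135 3.636
10 5 5.488 -3.680
11 5 -5.772 4.015

(exact arithmetic carried between steps; '≈' marks a value shown rounded to 6 d.p. or computed from one; I and e_prev carry over from the previous line; the table rounds u and y to 3 d.p., halves away from zero)
n=0: y=0, sp=5, e=sp−y=5; I=5, D=e−e_prev=5; u=0·5+0·5+3/4·5=3.75; next y=2/5·0+1·3.75=3.75
n=1: y=3.75, sp=5, e=sp−y=1.25; I=6.25, D=e−e_prev=-3.75; u=0·1.25+0·6.25+3/4·(-3.75)=-2.8125; next y=2/5·3.75+1·(-2.8125)=-1.3125
n=2: y=-1.3125, sp=5, e=sp−y=6.3125; I=12.5625, D=e−e_prev=5.0625; u=0·6.3125+0·12.5625+3/4·5.0625=3.796875; next y=2/5·(-1.3125)+1·3.796875=3.271875
n=3: y=3.271875, sp=5, e=sp−y=1.728125; I=14.290625, D=e−e_prev=-4.584375; u=0·1.728125+0·14.290625+3/4·(-4.584375)≈-3.438281; next y=2/5·3.271875+1·(-3.438281)≈-2.129531
n=4: y≈-2.129531, sp=5, e=sp−y≈7.129531; I≈21.420156, D=e−e_prev≈5.401406; u=0·7.129531+0·21.420156+3/4·5.401406≈4.051055; next y=2/5·(-2.129531)+1·4.051055≈3.199242
n=5: y≈3.199242, sp=5, e=sp−y≈1.800758; I≈23.220914, D=e−e_prev≈-5.328773; u=0·1.800758+0·23.220914+3/4·(-5.328773)≈-3.996580; next y=2/5·3.199242+1·(-3.996580)≈-2.716883
n=6: y≈-2.716883, sp=5, e=sp−y≈7.716883; I≈30.937797, D=e−e_prev≈5.916125; u=0·7.716883+0·30.937797+3/4·5.916125≈4.437094; next y=2/5·(-2.716883)+1·4.437094≈3.350341
n=7: y≈3.350341, sp=5, e=sp−y≈1.649659; I≈32.587457, D=e−e_prev≈-6.067224; u=0·1.649659+0·32.587457+3/4·(-6.067224)≈-4.550418; next y=2/5·3.350341+1·(-4.550418)≈-3.210282
n=8: y≈-3.210282, sp=5, e=sp−y≈8.210282; I≈40.797738, D=e−e_prev≈6.560622; u=0·8.210282+0·40.797738+3/4·6.560622≈4.920467; next y=2/5·(-3.210282)+1·4.920467≈3.636354
n=9: y≈3.636354, sp=5, e=sp−y≈1.363646; I≈42.161384, D=e−e_prev≈-6.846636; u=0·1.363646+0·42.161384+3/4·(-6.846636)≈-5.134977; next y=2/5·3.636354+1·(-5.134977)≈-3.680435
n=10: y≈-3.680435, sp=5, e=sp−y≈8.680435; I≈50.841819, D=e−e_prev≈7.316789; u=0·8.680435+0·50.841819+3/4·7.316789≈5.487592; next y=2/5·(-3.680435)+1·5.487592≈4.015418
n=11: y≈4.015418, sp=5, e=sp−y≈0.984582; I≈51.826401, D=e−e_prev≈-7.695853; u=0·0.984582+0·51.826401+3/4·(-7.695853)≈-5.771890; next y=2/5·4.015418+1·(-5.771890)≈-4.165723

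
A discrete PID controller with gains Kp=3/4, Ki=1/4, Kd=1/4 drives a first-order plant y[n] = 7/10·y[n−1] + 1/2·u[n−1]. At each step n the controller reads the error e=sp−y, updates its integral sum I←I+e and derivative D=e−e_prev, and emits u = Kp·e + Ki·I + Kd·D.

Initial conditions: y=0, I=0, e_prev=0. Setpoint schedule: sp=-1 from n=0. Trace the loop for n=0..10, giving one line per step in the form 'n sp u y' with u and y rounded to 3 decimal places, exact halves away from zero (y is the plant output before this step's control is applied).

(exact arithmetic carried between steps; '≈' marks a value shown rounded to 6 d.p. or computed from one; I and e_prev carry over from the previous line; the table rounds u and y to 3 d.p., halves away from zero)
n=0: y=0, sp=-1, e=sp−y=-1; I=-1, D=e−e_prev=-1; u=3/4·(-1)+1/4·(-1)+1/4·(-1)=-1.25; next y=7/10·0+1/2·(-1.25)=-0.625
n=1: y=-0.625, sp=-1, e=sp−y=-0.375; I=-1.375, D=e−e_prev=0.625; u=3/4·(-0.375)+1/4·(-1.375)+1/4·0.625=-0.46875; next y=7/10·(-0.625)+1/2·(-0.46875)=-0.671875
n=2: y=-0.671875, sp=-1, e=sp−y=-0.328125; I=-1.703125, D=e−e_prev=0.046875; u=3/4·(-0.328125)+1/4·(-1.703125)+1/4·0.046875≈-0.660156; next y=7/10·(-0.671875)+1/2·(-0.660156)≈-0.800391
n=3: y≈-0.800391, sp=-1, e=sp−y≈-0.199609; I≈-1.902734, D=e−e_prev≈0.128516; u=3/4·(-0.199609)+1/4·(-1.902734)+1/4·0.128516≈-0.593262; next y=7/10·(-0.800391)+1/2·(-0.593262)≈-0.856904
n=4: y≈-0.856904, sp=-1, e=sp−y≈-0.143096; I≈-2.045830, D=e−e_prev≈0.056514; u=3/4·(-0.143096)+1/4·(-2.045830)+1/4·0.056514≈-0.604651; next y=7/10·(-0.856904)+1/2·(-0.604651)≈-0.902158
n=5: y≈-0.902158, sp=-1, e=sp−y≈-0.097842; I≈-2.143672, D=e−e_prev≈0.045254; u=3/4·(-0.097842)+1/4·(-2.143672)+1/4·0.045254≈-0.597986; next y=7/10·(-0.902158)+1/2·(-0.597986)≈-0.930504
n=6: y≈-0.930504, sp=-1, e=sp−y≈-0.069496; I≈-2.213168, D=e−e_prev≈0.028345; u=3/4·(-0.069496)+1/4·(-2.213168)+1/4·0.028345≈-0.598328; next y=7/10·(-0.930504)+1/2·(-0.598328)≈-0.950517
n=7: y≈-0.950517, sp=-1, e=sp−y≈-0.049483; I≈-2.262651, D=e−e_prev≈0.020013; u=3/4·(-0.049483)+1/4·(-2.262651)+1/4·0.020013≈-0.597772; next y=7/10·(-0.950517)+1/2·(-0.597772)≈-0.964248
n=8: y≈-0.964248, sp=-1, e=sp−y≈-0.035752; I≈-2.298404, D=e−e_prev≈0.013731; u=3/4·(-0.035752)+1/4·(-2.298404)+1/4·0.013731≈-0.597982; next y=7/10·(-0.964248)+1/2·(-0.597982)≈-0.973965
n=9: y≈-0.973965, sp=-1, e=sp−y≈-0.026035; I≈-2.324439, D=e−e_prev≈0.009717; u=3/4·(-0.026035)+1/4·(-2.324439)+1/4·0.009717≈-0.598207; next y=7/10·(-0.973965)+1/2·(-0.598207)≈-0.980879
n=10: y≈-0.980879, sp=-1, e=sp−y≈-0.019121; I≈-2.343560, D=e−e_prev≈0.006914; u=3/4·(-0.019121)+1/4·(-2.343560)+1/4·0.006914≈-0.598502; next y=7/10·(-0.980879)+1/2·(-0.598502)≈-0.985866

0 -1 -1.250 0.000
1 -1 -0.469 -0.625
2 -1 -0.660 -0.672
3 -1 -0.593 -0.800
4 -1 -0.605 -0.857
5 -1 -0.598 -0.902
6 -1 -0.598 -0.931
7 -1 -0.598 -0.951
8 -1 -0.598 -0.964
9 -1 -0.598 -0.974
10 -1 -0.599 -0.981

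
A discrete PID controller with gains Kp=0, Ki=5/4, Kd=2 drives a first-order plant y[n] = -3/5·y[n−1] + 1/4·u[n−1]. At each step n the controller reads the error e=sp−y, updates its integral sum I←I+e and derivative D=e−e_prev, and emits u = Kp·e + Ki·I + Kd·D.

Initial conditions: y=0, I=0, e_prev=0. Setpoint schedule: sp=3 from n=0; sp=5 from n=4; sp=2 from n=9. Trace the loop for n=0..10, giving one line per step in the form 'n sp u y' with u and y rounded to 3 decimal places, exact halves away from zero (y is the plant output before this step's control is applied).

(exact arithmetic carried between steps; '≈' marks a value shown rounded to 6 d.p. or computed from one; I and e_prev carry over from the previous line; the table rounds u and y to 3 d.p., halves away from zero)
n=0: y=0, sp=3, e=sp−y=3; I=3, D=e−e_prev=3; u=0·3+5/4·3+2·3=9.75; next y=-3/5·0+1/4·9.75=2.4375
n=1: y=2.4375, sp=3, e=sp−y=0.5625; I=3.5625, D=e−e_prev=-2.4375; u=0·0.5625+5/4·3.5625+2·(-2.4375)=-0.421875; next y=-3/5·2.4375+1/4·(-0.421875)≈-1.567969
n=2: y≈-1.567969, sp=3, e=sp−y≈4.567969; I≈8.130469, D=e−e_prev≈4.005469; u=0·4.567969+5/4·8.130469+2·4.005469≈18.174023; next y=-3/5·(-1.567969)+1/4·18.174023≈5.484287
n=3: y≈5.484287, sp=3, e=sp−y≈-2.484287; I≈5.646182, D=e−e_prev≈-7.052256; u=0·(-2.484287)+5/4·5.646182+2·(-7.052256)≈-7.046785; next y=-3/5·5.484287+1/4·(-7.046785)≈-5.052268
n=4: y≈-5.052268, sp=5, e=sp−y≈10.052268; I≈15.698450, D=e−e_prev≈12.536556; u=0·10.052268+5/4·15.698450+2·12.536556≈44.696174; next y=-3/5·(-5.052268)+1/4·44.696174≈14.205404
n=5: y≈14.205404, sp=5, e=sp−y≈-9.205404; I≈6.493046, D=e−e_prev≈-19.257673; u=0·(-9.205404)+5/4·6.493046+2·(-19.257673)≈-30.399039; next y=-3/5·14.205404+1/4·(-30.399039)≈-16.123002
n=6: y≈-16.123002, sp=5, e=sp−y≈21.123002; I≈27.616048, D=e−e_prev≈30.328407; u=0·21.123002+5/4·27.616048+2·30.328407≈95.176874; next y=-3/5·(-16.123002)+1/4·95.176874≈33.468020
n=7: y≈33.468020, sp=5, e=sp−y≈-28.468020; I≈-0.851972, D=e−e_prev≈-49.591022; u=0·(-28.468020)+5/4·(-0.851972)+2·(-49.591022)≈-100.247009; next y=-3/5·33.468020+1/4·(-100.247009)≈-45.142564
n=8: y≈-45.142564, sp=5, e=sp−y≈50.142564; I≈49.290592, D=e−e_prev≈78.610584; u=0·50.142564+5/4·49.290592+2·78.610584≈218.834409; next y=-3/5·(-45.142564)+1/4·218.834409≈81.794141
n=9: y≈81.794141, sp=2, e=sp−y≈-79.794141; I≈-30.503548, D=e−e_prev≈-129.936705; u=0·(-79.794141)+5/4·(-30.503548)+2·(-129.936705)≈-298.002845; next y=-3/5·81.794141+1/4·(-298.002845)≈-123.577196
n=10: y≈-123.577196, sp=2, e=sp−y≈125.577196; I≈95.073647, D=e−e_prev≈205.371337; u=0·125.577196+5/4·95.073647+2·205.371337≈529.584732; next y=-3/5·(-123.577196)+1/4·529.584732≈206.542501

0 3 9.750 0.000
1 3 -0.422 2.438
2 3 18.174 -1.568
3 3 -7.047 5.484
4 5 44.696 -5.052
5 5 -30.399 14.205
6 5 95.177 -16.123
7 5 -100.247 33.468
8 5 218.834 -45.143
9 2 -298.003 81.794
10 2 529.585 -123.577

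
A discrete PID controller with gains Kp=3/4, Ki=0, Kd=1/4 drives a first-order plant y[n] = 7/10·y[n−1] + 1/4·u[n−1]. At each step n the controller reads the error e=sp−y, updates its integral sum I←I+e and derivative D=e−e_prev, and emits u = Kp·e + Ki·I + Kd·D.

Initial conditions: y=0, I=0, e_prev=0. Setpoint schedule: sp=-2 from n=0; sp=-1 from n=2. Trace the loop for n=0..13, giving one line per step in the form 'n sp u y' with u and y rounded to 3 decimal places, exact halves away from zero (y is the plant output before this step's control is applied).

(exact arithmetic carried between steps; '≈' marks a value shown rounded to 6 d.p. or computed from one; I and e_prev carry over from the previous line; the table rounds u and y to 3 d.p., halves away from zero)
n=0: y=0, sp=-2, e=sp−y=-2; I=-2, D=e−e_prev=-2; u=3/4·(-2)+0·(-2)+1/4·(-2)=-2; next y=7/10·0+1/4·(-2)=-0.5
n=1: y=-0.5, sp=-2, e=sp−y=-1.5; I=-3.5, D=e−e_prev=0.5; u=3/4·(-1.5)+0·(-3.5)+1/4·0.5=-1; next y=7/10·(-0.5)+1/4·(-1)=-0.6
n=2: y=-0.6, sp=-1, e=sp−y=-0.4; I=-3.9, D=e−e_prev=1.1; u=3/4·(-0.4)+0·(-3.9)+1/4·1.1=-0.025; next y=7/10·(-0.6)+1/4·(-0.025)=-0.42625
n=3: y=-0.42625, sp=-1, e=sp−y=-0.57375; I=-4.47375, D=e−e_prev=-0.17375; u=3/4·(-0.57375)+0·(-4.47375)+1/4·(-0.17375)=-0.47375; next y=7/10·(-0.42625)+1/4·(-0.47375)≈-0.416813
n=4: y≈-0.416813, sp=-1, e=sp−y≈-0.583188; I≈-5.056938, D=e−e_prev≈-0.009438; u=3/4·(-0.583188)+0·(-5.056938)+1/4·(-0.009438)≈-0.43975; next y=7/10·(-0.416813)+1/4·(-0.43975)≈-0.401706
n=5: y≈-0.401706, sp=-1, e=sp−y≈-0.598294; I≈-5.655231, D=e−e_prev≈-0.015106; u=3/4·(-0.598294)+0·(-5.655231)+1/4·(-0.015106)≈-0.452497; next y=7/10·(-0.401706)+1/4·(-0.452497)≈-0.394319
n=6: y≈-0.394319, sp=-1, e=sp−y≈-0.605681; I≈-6.260913, D=e−e_prev≈-0.007388; u=3/4·(-0.605681)+0·(-6.260913)+1/4·(-0.007388)≈-0.456108; next y=7/10·(-0.394319)+1/4·(-0.456108)≈-0.390050
n=7: y≈-0.390050, sp=-1, e=sp−y≈-0.609950; I≈-6.870863, D=e−e_prev≈-0.004269; u=3/4·(-0.609950)+0·(-6.870863)+1/4·(-0.004269)≈-0.458530; next y=7/10·(-0.390050)+1/4·(-0.458530)≈-0.387667
n=8: y≈-0.387667, sp=-1, e=sp−y≈-0.612333; I≈-7.483195, D=e−e_prev≈-0.002383; u=3/4·(-0.612333)+0·(-7.483195)+1/4·(-0.002383)≈-0.459845; next y=7/10·(-0.387667)+1/4·(-0.459845)≈-0.386328
n=9: y≈-0.386328, sp=-1, e=sp−y≈-0.613672; I≈-8.096867, D=e−e_prev≈-0.001339; u=3/4·(-0.613672)+0·(-8.096867)+1/4·(-0.001339)≈-0.460588; next y=7/10·(-0.386328)+1/4·(-0.460588)≈-0.385577
n=10: y≈-0.385577, sp=-1, e=sp−y≈-0.614423; I≈-8.711290, D=e−e_prev≈-0.000751; u=3/4·(-0.614423)+0·(-8.711290)+1/4·(-0.000751)≈-0.461005; next y=7/10·(-0.385577)+1/4·(-0.461005)≈-0.385155
n=11: y≈-0.385155, sp=-1, e=sp−y≈-0.614845; I≈-9.326135, D=e−e_prev≈-0.000422; u=3/4·(-0.614845)+0·(-9.326135)+1/4·(-0.000422)≈-0.461239; next y=7/10·(-0.385155)+1/4·(-0.461239)≈-0.384918
n=12: y≈-0.384918, sp=-1, e=sp−y≈-0.615082; I≈-9.941216, D=e−e_prev≈-0.000237; u=3/4·(-0.615082)+0·(-9.941216)+1/4·(-0.000237)≈-0.461370; next y=7/10·(-0.384918)+1/4·(-0.461370)≈-0.384785
n=13: y≈-0.384785, sp=-1, e=sp−y≈-0.615215; I≈-10.556431, D=e−e_prev≈-0.000133; u=3/4·(-0.615215)+0·(-10.556431)+1/4·(-0.000133)≈-0.461444; next y=7/10·(-0.384785)+1/4·(-0.461444)≈-0.384711

0 -2 -2.000 0.000
1 -2 -1.000 -0.500
2 -1 -0.025 -0.600
3 -1 -0.474 -0.426
4 -1 -0.440 -0.417
5 -1 -0.452 -0.402
6 -1 -0.456 -0.394
7 -1 -0.459 -0.390
8 -1 -0.460 -0.388
9 -1 -0.461 -0.386
10 -1 -0.461 -0.386
11 -1 -0.461 -0.385
12 -1 -0.461 -0.385
13 -1 -0.461 -0.385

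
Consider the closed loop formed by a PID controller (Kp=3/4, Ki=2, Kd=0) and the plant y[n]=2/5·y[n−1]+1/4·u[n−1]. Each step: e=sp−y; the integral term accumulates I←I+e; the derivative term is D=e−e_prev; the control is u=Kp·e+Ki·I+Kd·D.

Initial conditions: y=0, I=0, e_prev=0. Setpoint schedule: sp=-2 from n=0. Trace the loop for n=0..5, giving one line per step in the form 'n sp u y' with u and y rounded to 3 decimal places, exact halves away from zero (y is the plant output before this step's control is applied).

(exact arithmetic carried between steps; '≈' marks a value shown rounded to 6 d.p. or computed from one; I and e_prev carry over from the previous line; the table rounds u and y to 3 d.p., halves away from zero)
n=0: y=0, sp=-2, e=sp−y=-2; I=-2, D=e−e_prev=-2; u=3/4·(-2)+2·(-2)+0·(-2)=-5.5; next y=2/5·0+1/4·(-5.5)=-1.375
n=1: y=-1.375, sp=-2, e=sp−y=-0.625; I=-2.625, D=e−e_prev=1.375; u=3/4·(-0.625)+2·(-2.625)+0·1.375=-5.71875; next y=2/5·(-1.375)+1/4·(-5.71875)≈-1.979688
n=2: y≈-1.979688, sp=-2, e=sp−y≈-0.020313; I≈-2.645313, D=e−e_prev≈0.604688; u=3/4·(-0.020313)+2·(-2.645313)+0·0.604688≈-5.305859; next y=2/5·(-1.979688)+1/4·(-5.305859)≈-2.118340
n=3: y≈-2.118340, sp=-2, e=sp−y≈0.118340; I≈-2.526973, D=e−e_prev≈0.138652; u=3/4·0.118340+2·(-2.526973)+0·0.138652≈-4.965190; next y=2/5·(-2.118340)+1/4·(-4.965190)≈-2.088634
n=4: y≈-2.088634, sp=-2, e=sp−y≈0.088634; I≈-2.438339, D=e−e_prev≈-0.029706; u=3/4·0.088634+2·(-2.438339)+0·(-0.029706)≈-4.810203; next y=2/5·(-2.088634)+1/4·(-4.810203)≈-2.038004
n=5: y≈-2.038004, sp=-2, e=sp−y≈0.038004; I≈-2.400335, D=e−e_prev≈-0.050629; u=3/4·0.038004+2·(-2.400335)+0·(-0.050629)≈-4.772167; next y=2/5·(-2.038004)+1/4·(-4.772167)≈-2.008243

0 -2 -5.500 0.000
1 -2 -5.719 -1.375
2 -2 -5.306 -1.980
3 -2 -4.965 -2.118
4 -2 -4.810 -2.089
5 -2 -4.772 -2.038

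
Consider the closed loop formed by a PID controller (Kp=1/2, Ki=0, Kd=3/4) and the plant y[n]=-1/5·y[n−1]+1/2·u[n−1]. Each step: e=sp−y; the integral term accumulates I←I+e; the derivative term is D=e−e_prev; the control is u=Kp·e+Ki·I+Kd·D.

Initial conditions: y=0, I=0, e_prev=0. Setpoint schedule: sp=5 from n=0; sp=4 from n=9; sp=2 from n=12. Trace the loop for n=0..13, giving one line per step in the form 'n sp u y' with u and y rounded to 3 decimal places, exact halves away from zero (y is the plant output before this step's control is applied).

0 5 6.250 0.000
1 5 -1.406 3.125
2 5 6.504 -1.328
3 5 -2.893 3.518
4 5 7.826 -2.150
5 5 -4.541 4.343
6 5 9.681 -3.139
7 5 -6.690 5.468
8 5 12.150 -4.439
9 4 -10.782 6.962
10 4 15.701 -6.784
11 4 -14.597 9.207
12 2 17.830 -9.140
13 2 -19.284 10.743

(exact arithmetic carried between steps; '≈' marks a value shown rounded to 6 d.p. or computed from one; I and e_prev carry over from the previous line; the table rounds u and y to 3 d.p., halves away from zero)
n=0: y=0, sp=5, e=sp−y=5; I=5, D=e−e_prev=5; u=1/2·5+0·5+3/4·5=6.25; next y=-1/5·0+1/2·6.25=3.125
n=1: y=3.125, sp=5, e=sp−y=1.875; I=6.875, D=e−e_prev=-3.125; u=1/2·1.875+0·6.875+3/4·(-3.125)=-1.40625; next y=-1/5·3.125+1/2·(-1.40625)=-1.328125
n=2: y=-1.328125, sp=5, e=sp−y=6.328125; I=13.203125, D=e−e_prev=4.453125; u=1/2·6.328125+0·13.203125+3/4·4.453125≈6.503906; next y=-1/5·(-1.328125)+1/2·6.503906≈3.517578
n=3: y≈3.517578, sp=5, e=sp−y≈1.482422; I≈14.685547, D=e−e_prev≈-4.845703; u=1/2·1.482422+0·14.685547+3/4·(-4.845703)≈-2.893066; next y=-1/5·3.517578+1/2·(-2.893066)≈-2.150049
n=4: y≈-2.150049, sp=5, e=sp−y≈7.150049; I≈21.835596, D=e−e_prev≈5.667627; u=1/2·7.150049+0·21.835596+3/4·5.667627≈7.825745; next y=-1/5·(-2.150049)+1/2·7.825745≈4.342882
n=5: y≈4.342882, sp=5, e=sp−y≈0.657118; I≈22.492714, D=e−e_prev≈-6.492931; u=1/2·0.657118+0·22.492714+3/4·(-6.492931)≈-4.541139; next y=-1/5·4.342882+1/2·(-4.541139)≈-3.139146
n=6: y≈-3.139146, sp=5, e=sp−y≈8.139146; I≈30.631860, D=e−e_prev≈7.482028; u=1/2·8.139146+0·30.631860+3/4·7.482028≈9.681094; next y=-1/5·(-3.139146)+1/2·9.681094≈5.468376
n=7: y≈5.468376, sp=5, e=sp−y≈-0.468376; I≈30.163483, D=e−e_prev≈-8.607522; u=1/2·(-0.468376)+0·30.163483+3/4·(-8.607522)≈-6.689830; next y=-1/5·5.468376+1/2·(-6.689830)≈-4.438590
n=8: y≈-4.438590, sp=5, e=sp−y≈9.438590; I≈39.602074, D=e−e_prev≈9.906966; u=1/2·9.438590+0·39.602074+3/4·9.906966≈12.149520; next y=-1/5·(-4.438590)+1/2·12.149520≈6.962478
n=9: y≈6.962478, sp=4, e=sp−y≈-2.962478; I≈36.639596, D=e−e_prev≈-12.401068; u=1/2·(-2.962478)+0·36.639596+3/4·(-12.401068)≈-10.782040; next y=-1/5·6.962478+1/2·(-10.782040)≈-6.783516
n=10: y≈-6.783516, sp=4, e=sp−y≈10.783516; I≈47.423111, D=e−e_prev≈13.745994; u=1/2·10.783516+0·47.423111+3/4·13.745994≈15.701253; next y=-1/5·(-6.783516)+1/2·15.701253≈9.207330
n=11: y≈9.207330, sp=4, e=sp−y≈-5.207330; I≈42.215782, D=e−e_prev≈-15.990845; u=1/2·(-5.207330)+0·42.215782+3/4·(-15.990845)≈-14.596799; next y=-1/5·9.207330+1/2·(-14.596799)≈-9.139865
n=12: y≈-9.139865, sp=2, e=sp−y≈11.139865; I≈53.355647, D=e−e_prev≈16.347195; u=1/2·11.139865+0·53.355647+3/4·16.347195≈17.830329; next y=-1/5·(-9.139865)+1/2·17.830329≈10.743138
n=13: y≈10.743138, sp=2, e=sp−y≈-8.743138; I≈44.612509, D=e−e_prev≈-19.883003; u=1/2·(-8.743138)+0·44.612509+3/4·(-19.883003)≈-19.283821; next y=-1/5·10.743138+1/2·(-19.283821)≈-11.790538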